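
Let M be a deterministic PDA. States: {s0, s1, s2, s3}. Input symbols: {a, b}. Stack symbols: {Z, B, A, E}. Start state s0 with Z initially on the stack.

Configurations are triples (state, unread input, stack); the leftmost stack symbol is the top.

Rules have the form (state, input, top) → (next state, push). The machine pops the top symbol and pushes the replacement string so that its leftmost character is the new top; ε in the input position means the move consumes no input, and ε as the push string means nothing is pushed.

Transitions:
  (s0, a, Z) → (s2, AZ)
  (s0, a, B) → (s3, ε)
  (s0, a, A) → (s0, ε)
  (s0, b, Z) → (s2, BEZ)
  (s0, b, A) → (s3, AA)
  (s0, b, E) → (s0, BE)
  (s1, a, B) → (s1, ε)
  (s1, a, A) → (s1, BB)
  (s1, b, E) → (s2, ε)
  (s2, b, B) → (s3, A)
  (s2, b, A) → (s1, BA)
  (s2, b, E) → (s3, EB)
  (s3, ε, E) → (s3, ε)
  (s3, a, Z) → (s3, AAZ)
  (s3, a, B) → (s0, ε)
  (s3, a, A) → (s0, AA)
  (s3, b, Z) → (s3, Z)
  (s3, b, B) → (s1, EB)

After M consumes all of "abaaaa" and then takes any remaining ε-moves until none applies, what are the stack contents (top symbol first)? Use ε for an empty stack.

Z

(s0, abaaaa, Z) ⊢ (s2, baaaa, AZ) ⊢ (s1, aaaa, BAZ) ⊢ (s1, aaa, AZ) ⊢ (s1, aa, BBZ) ⊢ (s1, a, BZ) ⊢ (s1, ε, Z)
All input consumed in state s1 with stack Z.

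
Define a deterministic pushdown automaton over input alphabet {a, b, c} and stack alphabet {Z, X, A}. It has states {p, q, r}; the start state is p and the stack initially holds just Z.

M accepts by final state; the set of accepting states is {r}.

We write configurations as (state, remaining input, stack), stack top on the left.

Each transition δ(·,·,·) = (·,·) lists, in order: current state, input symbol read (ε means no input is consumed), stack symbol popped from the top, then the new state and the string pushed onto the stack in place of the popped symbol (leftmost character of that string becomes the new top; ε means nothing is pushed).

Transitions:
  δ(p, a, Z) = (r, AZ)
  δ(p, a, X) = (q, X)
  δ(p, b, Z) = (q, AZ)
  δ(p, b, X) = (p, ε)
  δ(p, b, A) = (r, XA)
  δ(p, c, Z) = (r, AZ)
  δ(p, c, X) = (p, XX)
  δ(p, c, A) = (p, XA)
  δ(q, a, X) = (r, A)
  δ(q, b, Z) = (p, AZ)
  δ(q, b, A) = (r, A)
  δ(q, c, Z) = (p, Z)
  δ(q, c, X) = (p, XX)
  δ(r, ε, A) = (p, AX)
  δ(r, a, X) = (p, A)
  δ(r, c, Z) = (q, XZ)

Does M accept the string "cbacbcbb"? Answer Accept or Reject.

Accept

(p, cbacbcbb, Z)
  read c, top Z: go to r, push AZ → (r, bacbcbb, AZ)
  ε-move, top A: go to p, push AX → (p, bacbcbb, AXZ)
  read b, top A: go to r, push XA → (r, acbcbb, XAXZ)
  read a, top X: go to p, push A → (p, cbcbb, AAXZ)
  read c, top A: go to p, push XA → (p, bcbb, XAAXZ)
  read b, top X: go to p, push ε → (p, cbb, AAXZ)
  read c, top A: go to p, push XA → (p, bb, XAAXZ)
  read b, top X: go to p, push ε → (p, b, AAXZ)
  read b, top A: go to r, push XA → (r, ε, XAAXZ)
All input consumed; state r ∈ F.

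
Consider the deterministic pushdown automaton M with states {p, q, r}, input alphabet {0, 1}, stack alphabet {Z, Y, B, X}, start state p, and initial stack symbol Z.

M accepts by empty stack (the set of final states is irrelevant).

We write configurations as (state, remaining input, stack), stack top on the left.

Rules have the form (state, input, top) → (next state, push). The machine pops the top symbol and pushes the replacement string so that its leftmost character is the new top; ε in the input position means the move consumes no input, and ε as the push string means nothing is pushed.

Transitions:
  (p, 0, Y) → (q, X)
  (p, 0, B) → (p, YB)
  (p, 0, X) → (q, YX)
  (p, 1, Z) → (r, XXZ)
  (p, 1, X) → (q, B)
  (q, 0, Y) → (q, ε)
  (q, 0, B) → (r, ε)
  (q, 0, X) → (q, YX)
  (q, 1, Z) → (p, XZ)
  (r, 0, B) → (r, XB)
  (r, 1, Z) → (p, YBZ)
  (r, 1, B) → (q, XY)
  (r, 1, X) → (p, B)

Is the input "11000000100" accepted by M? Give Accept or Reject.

(p, 11000000100, Z)
  read 1, top Z: go to r, push XXZ → (r, 1000000100, XXZ)
  read 1, top X: go to p, push B → (p, 000000100, BXZ)
  read 0, top B: go to p, push YB → (p, 00000100, YBXZ)
  read 0, top Y: go to q, push X → (q, 0000100, XBXZ)
  read 0, top X: go to q, push YX → (q, 000100, YXBXZ)
  read 0, top Y: go to q, push ε → (q, 00100, XBXZ)
  read 0, top X: go to q, push YX → (q, 0100, YXBXZ)
  read 0, top Y: go to q, push ε → (q, 100, XBXZ)
No transition applies at (q, 100, XBXZ); input not fully consumed.

Reject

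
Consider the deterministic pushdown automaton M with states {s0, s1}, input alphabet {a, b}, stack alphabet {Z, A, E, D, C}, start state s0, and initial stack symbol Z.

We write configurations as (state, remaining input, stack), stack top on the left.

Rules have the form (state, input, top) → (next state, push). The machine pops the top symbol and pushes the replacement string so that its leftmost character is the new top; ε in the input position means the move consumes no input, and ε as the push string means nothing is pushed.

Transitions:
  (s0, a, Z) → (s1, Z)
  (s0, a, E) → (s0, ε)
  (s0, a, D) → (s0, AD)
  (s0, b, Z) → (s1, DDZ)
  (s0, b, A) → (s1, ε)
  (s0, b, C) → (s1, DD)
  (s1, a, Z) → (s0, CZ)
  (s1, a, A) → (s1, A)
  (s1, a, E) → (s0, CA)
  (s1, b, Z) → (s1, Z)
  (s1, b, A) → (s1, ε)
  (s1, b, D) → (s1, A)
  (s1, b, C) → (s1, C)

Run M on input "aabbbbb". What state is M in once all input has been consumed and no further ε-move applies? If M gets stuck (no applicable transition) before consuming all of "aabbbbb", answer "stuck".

(s0, aabbbbb, Z)
  read a, top Z: go to s1, push Z → (s1, abbbbb, Z)
  read a, top Z: go to s0, push CZ → (s0, bbbbb, CZ)
  read b, top C: go to s1, push DD → (s1, bbbb, DDZ)
  read b, top D: go to s1, push A → (s1, bbb, ADZ)
  read b, top A: go to s1, push ε → (s1, bb, DZ)
  read b, top D: go to s1, push A → (s1, b, AZ)
  read b, top A: go to s1, push ε → (s1, ε, Z)
All input consumed; M is in state s1.

s1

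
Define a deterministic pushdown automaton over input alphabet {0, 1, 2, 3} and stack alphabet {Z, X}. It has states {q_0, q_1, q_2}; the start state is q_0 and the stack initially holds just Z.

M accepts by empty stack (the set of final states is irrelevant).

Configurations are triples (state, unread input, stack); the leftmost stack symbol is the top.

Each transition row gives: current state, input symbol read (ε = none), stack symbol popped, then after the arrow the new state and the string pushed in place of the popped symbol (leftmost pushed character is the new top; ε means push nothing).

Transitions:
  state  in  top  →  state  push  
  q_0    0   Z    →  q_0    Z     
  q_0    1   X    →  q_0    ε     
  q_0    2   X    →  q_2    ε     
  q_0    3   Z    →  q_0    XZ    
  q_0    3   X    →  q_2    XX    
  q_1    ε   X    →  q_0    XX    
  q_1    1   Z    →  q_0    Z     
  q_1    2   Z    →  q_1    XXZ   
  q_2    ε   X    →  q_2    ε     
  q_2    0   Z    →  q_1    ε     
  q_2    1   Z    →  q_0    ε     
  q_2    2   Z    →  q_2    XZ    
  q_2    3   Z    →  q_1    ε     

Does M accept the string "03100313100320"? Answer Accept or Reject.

(q_0, 03100313100320, Z)
  read 0, top Z: go to q_0, push Z → (q_0, 3100313100320, Z)
  read 3, top Z: go to q_0, push XZ → (q_0, 100313100320, XZ)
  read 1, top X: go to q_0, push ε → (q_0, 00313100320, Z)
  read 0, top Z: go to q_0, push Z → (q_0, 0313100320, Z)
  read 0, top Z: go to q_0, push Z → (q_0, 313100320, Z)
  read 3, top Z: go to q_0, push XZ → (q_0, 13100320, XZ)
  read 1, top X: go to q_0, push ε → (q_0, 3100320, Z)
  read 3, top Z: go to q_0, push XZ → (q_0, 100320, XZ)
  read 1, top X: go to q_0, push ε → (q_0, 00320, Z)
  read 0, top Z: go to q_0, push Z → (q_0, 0320, Z)
  read 0, top Z: go to q_0, push Z → (q_0, 320, Z)
  read 3, top Z: go to q_0, push XZ → (q_0, 20, XZ)
  read 2, top X: go to q_2, push ε → (q_2, 0, Z)
  read 0, top Z: go to q_1, push ε → (q_1, ε, ε)
All input consumed and the stack is empty.

Accept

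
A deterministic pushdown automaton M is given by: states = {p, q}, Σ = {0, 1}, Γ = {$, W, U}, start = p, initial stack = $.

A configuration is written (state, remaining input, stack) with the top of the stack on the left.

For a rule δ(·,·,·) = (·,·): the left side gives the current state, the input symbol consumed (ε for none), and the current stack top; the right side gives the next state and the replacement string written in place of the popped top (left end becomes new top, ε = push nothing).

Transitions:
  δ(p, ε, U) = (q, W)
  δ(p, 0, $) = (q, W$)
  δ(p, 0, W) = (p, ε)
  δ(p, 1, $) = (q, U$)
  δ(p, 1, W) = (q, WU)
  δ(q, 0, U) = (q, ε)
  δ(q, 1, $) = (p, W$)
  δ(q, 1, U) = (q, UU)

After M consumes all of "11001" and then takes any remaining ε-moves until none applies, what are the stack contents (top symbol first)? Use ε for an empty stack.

(p, 11001, $) ⊢ (q, 1001, U$) ⊢ (q, 001, UU$) ⊢ (q, 01, U$) ⊢ (q, 1, $) ⊢ (p, ε, W$)
All input consumed in state p with stack W$.

W$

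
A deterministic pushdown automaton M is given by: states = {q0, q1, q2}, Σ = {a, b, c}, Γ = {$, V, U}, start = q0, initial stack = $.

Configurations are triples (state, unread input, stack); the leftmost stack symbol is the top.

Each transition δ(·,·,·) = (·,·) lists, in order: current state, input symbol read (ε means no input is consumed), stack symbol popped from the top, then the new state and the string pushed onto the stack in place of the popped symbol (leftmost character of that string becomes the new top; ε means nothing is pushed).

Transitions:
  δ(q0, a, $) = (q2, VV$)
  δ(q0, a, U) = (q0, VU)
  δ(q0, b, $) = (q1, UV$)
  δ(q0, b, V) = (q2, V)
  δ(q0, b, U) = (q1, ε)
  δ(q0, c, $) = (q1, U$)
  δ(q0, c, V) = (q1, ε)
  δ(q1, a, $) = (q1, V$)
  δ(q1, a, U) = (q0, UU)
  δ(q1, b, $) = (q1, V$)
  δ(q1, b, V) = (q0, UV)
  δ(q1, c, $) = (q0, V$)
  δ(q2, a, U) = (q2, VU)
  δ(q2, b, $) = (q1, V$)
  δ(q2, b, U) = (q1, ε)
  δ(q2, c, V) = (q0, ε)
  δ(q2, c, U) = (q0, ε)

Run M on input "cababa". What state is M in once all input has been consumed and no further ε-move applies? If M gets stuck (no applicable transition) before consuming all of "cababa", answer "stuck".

q0

(q0, cababa, $)
  read c, top $: go to q1, push U$ → (q1, ababa, U$)
  read a, top U: go to q0, push UU → (q0, baba, UU$)
  read b, top U: go to q1, push ε → (q1, aba, U$)
  read a, top U: go to q0, push UU → (q0, ba, UU$)
  read b, top U: go to q1, push ε → (q1, a, U$)
  read a, top U: go to q0, push UU → (q0, ε, UU$)
All input consumed; M is in state q0.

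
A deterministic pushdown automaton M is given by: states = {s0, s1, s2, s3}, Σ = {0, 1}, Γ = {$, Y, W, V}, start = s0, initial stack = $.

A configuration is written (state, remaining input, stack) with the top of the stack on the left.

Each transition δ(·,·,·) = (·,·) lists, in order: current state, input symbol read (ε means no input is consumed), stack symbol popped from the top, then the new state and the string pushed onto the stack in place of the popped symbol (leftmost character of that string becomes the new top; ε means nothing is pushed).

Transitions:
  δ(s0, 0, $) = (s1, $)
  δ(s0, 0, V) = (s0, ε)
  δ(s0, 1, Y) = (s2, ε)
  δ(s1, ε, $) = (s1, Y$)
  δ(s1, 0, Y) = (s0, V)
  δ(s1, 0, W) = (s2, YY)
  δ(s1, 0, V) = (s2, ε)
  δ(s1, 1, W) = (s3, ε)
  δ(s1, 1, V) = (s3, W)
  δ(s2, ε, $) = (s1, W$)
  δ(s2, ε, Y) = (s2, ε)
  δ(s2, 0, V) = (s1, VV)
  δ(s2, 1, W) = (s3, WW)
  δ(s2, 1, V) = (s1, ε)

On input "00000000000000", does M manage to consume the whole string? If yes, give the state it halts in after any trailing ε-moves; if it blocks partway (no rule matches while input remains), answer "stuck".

(s0, 00000000000000, $) ⊢ (s1, 0000000000000, $) ⊢ (s1, 0000000000000, Y$) ⊢ (s0, 000000000000, V$) ⊢ (s0, 00000000000, $) ⊢ (s1, 0000000000, $) ⊢ (s1, 0000000000, Y$) ⊢ (s0, 000000000, V$) ⊢ (s0, 00000000, $) ⊢ (s1, 0000000, $) ⊢ (s1, 0000000, Y$) ⊢ (s0, 000000, V$) ⊢ (s0, 00000, $) ⊢ (s1, 0000, $) ⊢ (s1, 0000, Y$) ⊢ (s0, 000, V$) ⊢ (s0, 00, $) ⊢ (s1, 0, $) ⊢ (s1, 0, Y$) ⊢ (s0, ε, V$)
All input consumed; M is in state s0.

s0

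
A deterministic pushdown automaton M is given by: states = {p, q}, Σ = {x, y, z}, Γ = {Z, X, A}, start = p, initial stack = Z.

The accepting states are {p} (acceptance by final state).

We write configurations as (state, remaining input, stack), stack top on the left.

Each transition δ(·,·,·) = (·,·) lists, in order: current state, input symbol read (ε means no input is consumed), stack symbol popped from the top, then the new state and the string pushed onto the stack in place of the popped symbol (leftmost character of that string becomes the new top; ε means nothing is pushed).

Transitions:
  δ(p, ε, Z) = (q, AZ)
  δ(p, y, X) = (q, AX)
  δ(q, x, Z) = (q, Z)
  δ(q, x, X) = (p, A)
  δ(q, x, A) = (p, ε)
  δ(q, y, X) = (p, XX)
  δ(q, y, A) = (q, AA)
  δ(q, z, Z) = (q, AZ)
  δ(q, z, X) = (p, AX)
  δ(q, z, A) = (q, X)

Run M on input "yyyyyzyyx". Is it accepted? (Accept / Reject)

(p, yyyyyzyyx, Z)
  ε-move, top Z: go to q, push AZ → (q, yyyyyzyyx, AZ)
  read y, top A: go to q, push AA → (q, yyyyzyyx, AAZ)
  read y, top A: go to q, push AA → (q, yyyzyyx, AAAZ)
  read y, top A: go to q, push AA → (q, yyzyyx, AAAAZ)
  read y, top A: go to q, push AA → (q, yzyyx, AAAAAZ)
  read y, top A: go to q, push AA → (q, zyyx, AAAAAAZ)
  read z, top A: go to q, push X → (q, yyx, XAAAAAZ)
  read y, top X: go to p, push XX → (p, yx, XXAAAAAZ)
  read y, top X: go to q, push AX → (q, x, AXXAAAAAZ)
  read x, top A: go to p, push ε → (p, ε, XXAAAAAZ)
All input consumed; state p ∈ F.

Accept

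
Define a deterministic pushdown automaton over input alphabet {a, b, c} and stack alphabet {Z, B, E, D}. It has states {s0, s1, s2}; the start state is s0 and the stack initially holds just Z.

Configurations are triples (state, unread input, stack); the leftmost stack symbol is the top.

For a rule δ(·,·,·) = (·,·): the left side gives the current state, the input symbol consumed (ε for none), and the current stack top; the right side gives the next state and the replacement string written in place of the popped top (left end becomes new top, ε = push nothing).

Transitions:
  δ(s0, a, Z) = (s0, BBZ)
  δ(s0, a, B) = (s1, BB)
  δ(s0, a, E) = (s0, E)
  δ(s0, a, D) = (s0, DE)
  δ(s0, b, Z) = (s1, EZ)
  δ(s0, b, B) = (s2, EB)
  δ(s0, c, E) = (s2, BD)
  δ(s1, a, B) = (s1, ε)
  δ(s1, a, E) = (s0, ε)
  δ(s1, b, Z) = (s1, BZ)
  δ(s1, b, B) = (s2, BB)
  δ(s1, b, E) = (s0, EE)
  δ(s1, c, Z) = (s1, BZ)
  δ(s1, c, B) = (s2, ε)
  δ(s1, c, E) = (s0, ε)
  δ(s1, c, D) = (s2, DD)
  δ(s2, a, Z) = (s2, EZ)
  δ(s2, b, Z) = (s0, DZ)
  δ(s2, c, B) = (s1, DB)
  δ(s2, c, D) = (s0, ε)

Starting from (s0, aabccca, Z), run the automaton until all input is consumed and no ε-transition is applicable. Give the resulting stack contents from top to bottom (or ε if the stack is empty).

(s0, aabccca, Z)
  read a, top Z: go to s0, push BBZ → (s0, abccca, BBZ)
  read a, top B: go to s1, push BB → (s1, bccca, BBBZ)
  read b, top B: go to s2, push BB → (s2, ccca, BBBBZ)
  read c, top B: go to s1, push DB → (s1, cca, DBBBBZ)
  read c, top D: go to s2, push DD → (s2, ca, DDBBBBZ)
  read c, top D: go to s0, push ε → (s0, a, DBBBBZ)
  read a, top D: go to s0, push DE → (s0, ε, DEBBBBZ)
All input consumed in state s0 with stack DEBBBBZ.

DEBBBBZ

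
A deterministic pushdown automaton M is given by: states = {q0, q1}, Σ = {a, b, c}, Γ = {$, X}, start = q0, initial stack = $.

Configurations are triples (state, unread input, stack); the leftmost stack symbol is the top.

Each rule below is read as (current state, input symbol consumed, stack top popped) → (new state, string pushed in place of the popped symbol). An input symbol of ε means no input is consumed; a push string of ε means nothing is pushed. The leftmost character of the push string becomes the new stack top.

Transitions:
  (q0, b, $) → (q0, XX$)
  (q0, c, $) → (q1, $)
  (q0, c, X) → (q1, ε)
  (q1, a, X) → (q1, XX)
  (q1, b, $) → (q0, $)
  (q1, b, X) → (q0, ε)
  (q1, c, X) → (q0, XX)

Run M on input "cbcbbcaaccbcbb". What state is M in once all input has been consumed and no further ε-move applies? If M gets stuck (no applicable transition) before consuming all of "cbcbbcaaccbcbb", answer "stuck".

q0

(q0, cbcbbcaaccbcbb, $) ⊢ (q1, bcbbcaaccbcbb, $) ⊢ (q0, cbbcaaccbcbb, $) ⊢ (q1, bbcaaccbcbb, $) ⊢ (q0, bcaaccbcbb, $) ⊢ (q0, caaccbcbb, XX$) ⊢ (q1, aaccbcbb, X$) ⊢ (q1, accbcbb, XX$) ⊢ (q1, ccbcbb, XXX$) ⊢ (q0, cbcbb, XXXX$) ⊢ (q1, bcbb, XXX$) ⊢ (q0, cbb, XX$) ⊢ (q1, bb, X$) ⊢ (q0, b, $) ⊢ (q0, ε, XX$)
All input consumed; M is in state q0.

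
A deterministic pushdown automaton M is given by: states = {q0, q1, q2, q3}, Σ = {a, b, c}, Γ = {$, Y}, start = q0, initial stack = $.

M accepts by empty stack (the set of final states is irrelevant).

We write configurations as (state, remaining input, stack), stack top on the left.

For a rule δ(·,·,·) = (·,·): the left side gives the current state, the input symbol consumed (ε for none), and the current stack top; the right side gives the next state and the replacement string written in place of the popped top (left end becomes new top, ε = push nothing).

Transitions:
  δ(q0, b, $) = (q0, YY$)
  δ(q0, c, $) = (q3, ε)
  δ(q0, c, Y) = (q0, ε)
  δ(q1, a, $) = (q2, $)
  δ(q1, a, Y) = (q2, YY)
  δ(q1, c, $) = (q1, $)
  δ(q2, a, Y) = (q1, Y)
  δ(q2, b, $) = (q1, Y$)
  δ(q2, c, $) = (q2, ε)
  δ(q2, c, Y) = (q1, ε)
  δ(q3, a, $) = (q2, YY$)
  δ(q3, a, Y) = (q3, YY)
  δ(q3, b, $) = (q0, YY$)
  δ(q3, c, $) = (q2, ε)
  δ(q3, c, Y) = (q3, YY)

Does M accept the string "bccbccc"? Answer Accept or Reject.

(q0, bccbccc, $)
  read b, top $: go to q0, push YY$ → (q0, ccbccc, YY$)
  read c, top Y: go to q0, push ε → (q0, cbccc, Y$)
  read c, top Y: go to q0, push ε → (q0, bccc, $)
  read b, top $: go to q0, push YY$ → (q0, ccc, YY$)
  read c, top Y: go to q0, push ε → (q0, cc, Y$)
  read c, top Y: go to q0, push ε → (q0, c, $)
  read c, top $: go to q3, push ε → (q3, ε, ε)
All input consumed and the stack is empty.

Accept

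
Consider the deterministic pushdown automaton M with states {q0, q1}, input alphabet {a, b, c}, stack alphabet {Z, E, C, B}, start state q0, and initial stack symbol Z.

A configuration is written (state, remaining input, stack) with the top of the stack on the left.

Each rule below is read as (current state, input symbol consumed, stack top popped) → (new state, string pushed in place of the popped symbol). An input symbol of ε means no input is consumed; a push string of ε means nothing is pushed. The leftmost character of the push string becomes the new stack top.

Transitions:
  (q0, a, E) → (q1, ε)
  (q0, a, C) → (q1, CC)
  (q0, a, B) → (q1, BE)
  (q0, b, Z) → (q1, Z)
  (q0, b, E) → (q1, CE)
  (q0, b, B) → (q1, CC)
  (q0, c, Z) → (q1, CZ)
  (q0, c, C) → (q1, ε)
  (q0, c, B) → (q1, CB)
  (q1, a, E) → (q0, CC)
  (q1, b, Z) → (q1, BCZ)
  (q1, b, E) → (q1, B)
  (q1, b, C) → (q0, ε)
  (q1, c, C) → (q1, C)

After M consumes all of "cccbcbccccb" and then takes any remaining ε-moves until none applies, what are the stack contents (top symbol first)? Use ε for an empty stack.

Z

(q0, cccbcbccccb, Z)
  read c, top Z: go to q1, push CZ → (q1, ccbcbccccb, CZ)
  read c, top C: go to q1, push C → (q1, cbcbccccb, CZ)
  read c, top C: go to q1, push C → (q1, bcbccccb, CZ)
  read b, top C: go to q0, push ε → (q0, cbccccb, Z)
  read c, top Z: go to q1, push CZ → (q1, bccccb, CZ)
  read b, top C: go to q0, push ε → (q0, ccccb, Z)
  read c, top Z: go to q1, push CZ → (q1, cccb, CZ)
  read c, top C: go to q1, push C → (q1, ccb, CZ)
  read c, top C: go to q1, push C → (q1, cb, CZ)
  read c, top C: go to q1, push C → (q1, b, CZ)
  read b, top C: go to q0, push ε → (q0, ε, Z)
All input consumed in state q0 with stack Z.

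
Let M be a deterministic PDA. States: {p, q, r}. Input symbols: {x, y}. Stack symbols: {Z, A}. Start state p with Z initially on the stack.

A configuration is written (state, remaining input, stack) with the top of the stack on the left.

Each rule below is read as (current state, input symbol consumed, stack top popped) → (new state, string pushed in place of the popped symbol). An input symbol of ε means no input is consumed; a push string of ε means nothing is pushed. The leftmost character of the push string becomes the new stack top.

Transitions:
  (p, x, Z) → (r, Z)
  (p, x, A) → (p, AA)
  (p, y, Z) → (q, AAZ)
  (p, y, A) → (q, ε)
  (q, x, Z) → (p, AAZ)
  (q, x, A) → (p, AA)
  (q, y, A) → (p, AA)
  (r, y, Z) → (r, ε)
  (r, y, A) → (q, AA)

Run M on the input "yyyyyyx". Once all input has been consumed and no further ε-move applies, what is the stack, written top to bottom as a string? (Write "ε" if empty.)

(p, yyyyyyx, Z)
  read y, top Z: go to q, push AAZ → (q, yyyyyx, AAZ)
  read y, top A: go to p, push AA → (p, yyyyx, AAAZ)
  read y, top A: go to q, push ε → (q, yyyx, AAZ)
  read y, top A: go to p, push AA → (p, yyx, AAAZ)
  read y, top A: go to q, push ε → (q, yx, AAZ)
  read y, top A: go to p, push AA → (p, x, AAAZ)
  read x, top A: go to p, push AA → (p, ε, AAAAZ)
All input consumed in state p with stack AAAAZ.

AAAAZ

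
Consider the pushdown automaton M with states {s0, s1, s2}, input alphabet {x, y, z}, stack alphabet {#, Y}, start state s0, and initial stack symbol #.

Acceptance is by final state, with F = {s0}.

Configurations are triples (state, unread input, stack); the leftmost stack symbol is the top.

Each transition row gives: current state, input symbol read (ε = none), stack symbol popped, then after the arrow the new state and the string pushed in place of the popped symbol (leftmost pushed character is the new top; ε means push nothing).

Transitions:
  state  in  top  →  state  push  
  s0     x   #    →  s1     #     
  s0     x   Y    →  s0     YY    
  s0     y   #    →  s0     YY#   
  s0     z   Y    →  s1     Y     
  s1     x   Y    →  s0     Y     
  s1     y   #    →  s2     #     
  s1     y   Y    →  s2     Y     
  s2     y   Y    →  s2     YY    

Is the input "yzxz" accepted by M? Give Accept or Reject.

Reject

No computation consumes all input and reaches a final state.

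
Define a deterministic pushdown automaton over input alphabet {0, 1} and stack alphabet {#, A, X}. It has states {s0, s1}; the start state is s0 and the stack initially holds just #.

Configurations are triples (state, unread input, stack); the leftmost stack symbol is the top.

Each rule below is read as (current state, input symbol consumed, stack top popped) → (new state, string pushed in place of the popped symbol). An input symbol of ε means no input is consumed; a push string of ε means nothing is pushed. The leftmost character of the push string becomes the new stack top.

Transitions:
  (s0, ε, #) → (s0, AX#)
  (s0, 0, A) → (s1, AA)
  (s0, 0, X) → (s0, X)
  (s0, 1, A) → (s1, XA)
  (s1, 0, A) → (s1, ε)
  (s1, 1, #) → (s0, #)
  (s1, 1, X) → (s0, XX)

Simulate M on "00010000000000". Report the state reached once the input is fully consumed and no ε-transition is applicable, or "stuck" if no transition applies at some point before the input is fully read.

(s0, 00010000000000, #)
  ε-move, top #: go to s0, push AX# → (s0, 00010000000000, AX#)
  read 0, top A: go to s1, push AA → (s1, 0010000000000, AAX#)
  read 0, top A: go to s1, push ε → (s1, 010000000000, AX#)
  read 0, top A: go to s1, push ε → (s1, 10000000000, X#)
  read 1, top X: go to s0, push XX → (s0, 0000000000, XX#)
  read 0, top X: go to s0, push X → (s0, 000000000, XX#)
  read 0, top X: go to s0, push X → (s0, 00000000, XX#)
  read 0, top X: go to s0, push X → (s0, 0000000, XX#)
  read 0, top X: go to s0, push X → (s0, 000000, XX#)
  read 0, top X: go to s0, push X → (s0, 00000, XX#)
  read 0, top X: go to s0, push X → (s0, 0000, XX#)
  read 0, top X: go to s0, push X → (s0, 000, XX#)
  read 0, top X: go to s0, push X → (s0, 00, XX#)
  read 0, top X: go to s0, push X → (s0, 0, XX#)
  read 0, top X: go to s0, push X → (s0, ε, XX#)
All input consumed; M is in state s0.

s0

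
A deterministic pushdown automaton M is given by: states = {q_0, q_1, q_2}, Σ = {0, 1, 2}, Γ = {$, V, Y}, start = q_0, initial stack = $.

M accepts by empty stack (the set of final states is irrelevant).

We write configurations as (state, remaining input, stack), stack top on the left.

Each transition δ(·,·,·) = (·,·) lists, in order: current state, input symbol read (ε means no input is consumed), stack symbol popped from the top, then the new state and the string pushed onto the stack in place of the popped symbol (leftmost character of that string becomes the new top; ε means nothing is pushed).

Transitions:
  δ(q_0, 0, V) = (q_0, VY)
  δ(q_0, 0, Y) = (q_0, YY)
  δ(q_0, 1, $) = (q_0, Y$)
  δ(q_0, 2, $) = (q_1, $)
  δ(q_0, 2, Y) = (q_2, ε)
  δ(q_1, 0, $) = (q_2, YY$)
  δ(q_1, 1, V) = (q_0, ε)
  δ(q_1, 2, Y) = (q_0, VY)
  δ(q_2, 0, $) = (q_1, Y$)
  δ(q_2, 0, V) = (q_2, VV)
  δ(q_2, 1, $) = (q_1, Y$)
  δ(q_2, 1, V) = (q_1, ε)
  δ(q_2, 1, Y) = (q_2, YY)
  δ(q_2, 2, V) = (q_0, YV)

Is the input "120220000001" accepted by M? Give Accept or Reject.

(q_0, 120220000001, $)
  read 1, top $: go to q_0, push Y$ → (q_0, 20220000001, Y$)
  read 2, top Y: go to q_2, push ε → (q_2, 0220000001, $)
  read 0, top $: go to q_1, push Y$ → (q_1, 220000001, Y$)
  read 2, top Y: go to q_0, push VY → (q_0, 20000001, VY$)
No transition applies at (q_0, 20000001, VY$); input not fully consumed.

Reject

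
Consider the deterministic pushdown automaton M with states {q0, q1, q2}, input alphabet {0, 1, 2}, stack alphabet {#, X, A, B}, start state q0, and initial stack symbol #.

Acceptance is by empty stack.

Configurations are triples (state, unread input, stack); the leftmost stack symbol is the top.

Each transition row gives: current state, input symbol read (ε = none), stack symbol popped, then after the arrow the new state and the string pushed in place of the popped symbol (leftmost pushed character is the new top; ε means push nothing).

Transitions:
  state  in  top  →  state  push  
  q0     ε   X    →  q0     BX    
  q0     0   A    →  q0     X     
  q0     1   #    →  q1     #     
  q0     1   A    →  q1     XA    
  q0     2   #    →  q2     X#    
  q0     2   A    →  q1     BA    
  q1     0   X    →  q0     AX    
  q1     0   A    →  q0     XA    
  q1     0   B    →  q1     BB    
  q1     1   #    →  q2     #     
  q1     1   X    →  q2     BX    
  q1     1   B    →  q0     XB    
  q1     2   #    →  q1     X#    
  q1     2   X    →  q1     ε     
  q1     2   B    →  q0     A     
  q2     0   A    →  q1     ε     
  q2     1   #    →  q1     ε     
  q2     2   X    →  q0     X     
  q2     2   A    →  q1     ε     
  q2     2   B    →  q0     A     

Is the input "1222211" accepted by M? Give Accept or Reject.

Accept

(q0, 1222211, #)
  read 1, top #: go to q1, push # → (q1, 222211, #)
  read 2, top #: go to q1, push X# → (q1, 22211, X#)
  read 2, top X: go to q1, push ε → (q1, 2211, #)
  read 2, top #: go to q1, push X# → (q1, 211, X#)
  read 2, top X: go to q1, push ε → (q1, 11, #)
  read 1, top #: go to q2, push # → (q2, 1, #)
  read 1, top #: go to q1, push ε → (q1, ε, ε)
All input consumed and the stack is empty.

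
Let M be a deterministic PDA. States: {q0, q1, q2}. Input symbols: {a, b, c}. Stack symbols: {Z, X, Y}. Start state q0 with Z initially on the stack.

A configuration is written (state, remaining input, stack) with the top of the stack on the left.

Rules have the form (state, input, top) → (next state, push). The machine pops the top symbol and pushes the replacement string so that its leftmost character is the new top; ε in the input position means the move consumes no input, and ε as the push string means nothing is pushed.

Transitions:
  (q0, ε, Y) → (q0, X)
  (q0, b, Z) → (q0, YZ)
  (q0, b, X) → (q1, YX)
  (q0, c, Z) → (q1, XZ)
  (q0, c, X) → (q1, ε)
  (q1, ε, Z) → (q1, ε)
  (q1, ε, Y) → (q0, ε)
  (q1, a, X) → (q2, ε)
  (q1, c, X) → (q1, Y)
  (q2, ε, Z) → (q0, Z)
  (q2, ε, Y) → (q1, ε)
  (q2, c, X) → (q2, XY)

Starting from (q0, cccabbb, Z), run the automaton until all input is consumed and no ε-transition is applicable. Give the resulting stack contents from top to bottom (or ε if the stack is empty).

XZ

(q0, cccabbb, Z)
  read c, top Z: go to q1, push XZ → (q1, ccabbb, XZ)
  read c, top X: go to q1, push Y → (q1, cabbb, YZ)
  ε-move, top Y: go to q0, push ε → (q0, cabbb, Z)
  read c, top Z: go to q1, push XZ → (q1, abbb, XZ)
  read a, top X: go to q2, push ε → (q2, bbb, Z)
  ε-move, top Z: go to q0, push Z → (q0, bbb, Z)
  read b, top Z: go to q0, push YZ → (q0, bb, YZ)
  ε-move, top Y: go to q0, push X → (q0, bb, XZ)
  read b, top X: go to q1, push YX → (q1, b, YXZ)
  ε-move, top Y: go to q0, push ε → (q0, b, XZ)
  read b, top X: go to q1, push YX → (q1, ε, YXZ)
  ε-move, top Y: go to q0, push ε → (q0, ε, XZ)
All input consumed in state q0 with stack XZ.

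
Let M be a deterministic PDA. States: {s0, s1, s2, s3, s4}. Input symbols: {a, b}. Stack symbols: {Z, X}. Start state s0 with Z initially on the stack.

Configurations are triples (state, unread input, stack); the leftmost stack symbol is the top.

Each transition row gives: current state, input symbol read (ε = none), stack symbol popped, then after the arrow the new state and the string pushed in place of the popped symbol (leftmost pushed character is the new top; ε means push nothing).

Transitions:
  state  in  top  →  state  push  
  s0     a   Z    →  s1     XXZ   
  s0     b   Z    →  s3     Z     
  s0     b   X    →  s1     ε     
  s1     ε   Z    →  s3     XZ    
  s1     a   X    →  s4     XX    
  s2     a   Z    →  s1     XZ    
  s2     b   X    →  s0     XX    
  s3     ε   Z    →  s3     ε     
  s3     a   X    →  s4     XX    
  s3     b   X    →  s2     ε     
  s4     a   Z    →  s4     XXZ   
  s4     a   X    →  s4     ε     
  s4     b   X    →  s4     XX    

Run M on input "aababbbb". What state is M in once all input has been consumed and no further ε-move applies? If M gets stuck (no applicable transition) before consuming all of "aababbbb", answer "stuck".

s4

(s0, aababbbb, Z)
  read a, top Z: go to s1, push XXZ → (s1, ababbbb, XXZ)
  read a, top X: go to s4, push XX → (s4, babbbb, XXXZ)
  read b, top X: go to s4, push XX → (s4, abbbb, XXXXZ)
  read a, top X: go to s4, push ε → (s4, bbbb, XXXZ)
  read b, top X: go to s4, push XX → (s4, bbb, XXXXZ)
  read b, top X: go to s4, push XX → (s4, bb, XXXXXZ)
  read b, top X: go to s4, push XX → (s4, b, XXXXXXZ)
  read b, top X: go to s4, push XX → (s4, ε, XXXXXXXZ)
All input consumed; M is in state s4.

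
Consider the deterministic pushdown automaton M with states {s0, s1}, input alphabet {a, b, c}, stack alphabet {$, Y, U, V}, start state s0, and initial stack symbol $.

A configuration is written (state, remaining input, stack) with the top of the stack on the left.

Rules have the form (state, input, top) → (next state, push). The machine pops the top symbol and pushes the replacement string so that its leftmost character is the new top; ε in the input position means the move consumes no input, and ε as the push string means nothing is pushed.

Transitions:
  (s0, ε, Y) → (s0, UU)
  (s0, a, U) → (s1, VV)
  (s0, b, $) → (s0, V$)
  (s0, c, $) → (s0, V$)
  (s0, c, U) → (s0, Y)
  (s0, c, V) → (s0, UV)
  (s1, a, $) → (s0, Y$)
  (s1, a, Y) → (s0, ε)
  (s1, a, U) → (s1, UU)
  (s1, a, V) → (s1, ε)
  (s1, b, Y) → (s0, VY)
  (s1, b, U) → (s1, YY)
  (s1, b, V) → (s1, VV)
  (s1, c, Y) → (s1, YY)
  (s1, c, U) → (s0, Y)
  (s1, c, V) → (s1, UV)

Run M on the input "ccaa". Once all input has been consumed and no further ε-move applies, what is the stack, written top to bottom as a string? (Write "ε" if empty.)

VV$

(s0, ccaa, $) ⊢ (s0, caa, V$) ⊢ (s0, aa, UV$) ⊢ (s1, a, VVV$) ⊢ (s1, ε, VV$)
All input consumed in state s1 with stack VV$.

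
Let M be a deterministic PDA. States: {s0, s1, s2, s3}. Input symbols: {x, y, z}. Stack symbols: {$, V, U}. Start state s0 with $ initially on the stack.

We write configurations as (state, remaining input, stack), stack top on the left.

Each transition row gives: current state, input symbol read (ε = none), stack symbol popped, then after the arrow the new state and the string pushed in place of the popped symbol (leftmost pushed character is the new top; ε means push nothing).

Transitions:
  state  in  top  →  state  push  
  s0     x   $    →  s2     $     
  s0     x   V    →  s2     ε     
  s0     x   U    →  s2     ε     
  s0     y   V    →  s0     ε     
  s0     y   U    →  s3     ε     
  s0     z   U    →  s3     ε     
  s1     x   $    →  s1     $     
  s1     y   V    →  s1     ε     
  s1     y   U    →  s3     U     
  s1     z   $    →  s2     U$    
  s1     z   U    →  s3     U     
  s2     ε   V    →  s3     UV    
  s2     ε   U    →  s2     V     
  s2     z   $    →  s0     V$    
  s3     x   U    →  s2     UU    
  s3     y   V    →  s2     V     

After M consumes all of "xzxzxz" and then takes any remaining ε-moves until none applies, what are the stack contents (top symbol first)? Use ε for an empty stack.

(s0, xzxzxz, $)
  read x, top $: go to s2, push $ → (s2, zxzxz, $)
  read z, top $: go to s0, push V$ → (s0, xzxz, V$)
  read x, top V: go to s2, push ε → (s2, zxz, $)
  read z, top $: go to s0, push V$ → (s0, xz, V$)
  read x, top V: go to s2, push ε → (s2, z, $)
  read z, top $: go to s0, push V$ → (s0, ε, V$)
All input consumed in state s0 with stack V$.

V$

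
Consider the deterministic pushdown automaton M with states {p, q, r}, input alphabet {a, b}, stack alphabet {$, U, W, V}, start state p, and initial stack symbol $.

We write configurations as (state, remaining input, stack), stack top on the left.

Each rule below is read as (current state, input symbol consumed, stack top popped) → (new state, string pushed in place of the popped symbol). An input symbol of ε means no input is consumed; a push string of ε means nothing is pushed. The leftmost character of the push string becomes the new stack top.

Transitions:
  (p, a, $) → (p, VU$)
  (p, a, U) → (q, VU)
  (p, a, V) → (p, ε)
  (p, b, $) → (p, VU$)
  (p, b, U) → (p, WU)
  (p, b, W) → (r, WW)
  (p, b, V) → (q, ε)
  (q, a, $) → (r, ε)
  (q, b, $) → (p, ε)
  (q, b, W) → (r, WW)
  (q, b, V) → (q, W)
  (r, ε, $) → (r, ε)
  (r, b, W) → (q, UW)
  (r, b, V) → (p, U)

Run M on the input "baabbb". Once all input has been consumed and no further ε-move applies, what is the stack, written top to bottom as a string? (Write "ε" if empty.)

UWWU$

(p, baabbb, $) ⊢ (p, aabbb, VU$) ⊢ (p, abbb, U$) ⊢ (q, bbb, VU$) ⊢ (q, bb, WU$) ⊢ (r, b, WWU$) ⊢ (q, ε, UWWU$)
All input consumed in state q with stack UWWU$.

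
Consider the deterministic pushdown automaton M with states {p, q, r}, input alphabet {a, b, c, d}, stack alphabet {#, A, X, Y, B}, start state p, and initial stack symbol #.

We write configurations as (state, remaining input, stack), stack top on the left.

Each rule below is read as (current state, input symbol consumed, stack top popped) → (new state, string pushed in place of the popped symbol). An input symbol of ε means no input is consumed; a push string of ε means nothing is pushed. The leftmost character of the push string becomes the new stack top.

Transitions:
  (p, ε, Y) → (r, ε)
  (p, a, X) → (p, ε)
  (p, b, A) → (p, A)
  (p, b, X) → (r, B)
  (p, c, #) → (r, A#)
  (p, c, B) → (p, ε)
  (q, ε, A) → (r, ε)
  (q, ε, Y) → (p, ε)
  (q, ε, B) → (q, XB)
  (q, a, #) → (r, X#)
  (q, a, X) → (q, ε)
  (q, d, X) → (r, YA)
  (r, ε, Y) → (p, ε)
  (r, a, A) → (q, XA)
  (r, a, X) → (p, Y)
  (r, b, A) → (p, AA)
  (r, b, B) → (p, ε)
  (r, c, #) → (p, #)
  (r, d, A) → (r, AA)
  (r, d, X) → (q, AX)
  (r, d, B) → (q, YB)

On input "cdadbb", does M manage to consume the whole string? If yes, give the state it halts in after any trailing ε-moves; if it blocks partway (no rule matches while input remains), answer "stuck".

(p, cdadbb, #) ⊢ (r, dadbb, A#) ⊢ (r, adbb, AA#) ⊢ (q, dbb, XAA#) ⊢ (r, bb, YAAA#) ⊢ (p, bb, AAA#) ⊢ (p, b, AAA#) ⊢ (p, ε, AAA#)
All input consumed; M is in state p.

p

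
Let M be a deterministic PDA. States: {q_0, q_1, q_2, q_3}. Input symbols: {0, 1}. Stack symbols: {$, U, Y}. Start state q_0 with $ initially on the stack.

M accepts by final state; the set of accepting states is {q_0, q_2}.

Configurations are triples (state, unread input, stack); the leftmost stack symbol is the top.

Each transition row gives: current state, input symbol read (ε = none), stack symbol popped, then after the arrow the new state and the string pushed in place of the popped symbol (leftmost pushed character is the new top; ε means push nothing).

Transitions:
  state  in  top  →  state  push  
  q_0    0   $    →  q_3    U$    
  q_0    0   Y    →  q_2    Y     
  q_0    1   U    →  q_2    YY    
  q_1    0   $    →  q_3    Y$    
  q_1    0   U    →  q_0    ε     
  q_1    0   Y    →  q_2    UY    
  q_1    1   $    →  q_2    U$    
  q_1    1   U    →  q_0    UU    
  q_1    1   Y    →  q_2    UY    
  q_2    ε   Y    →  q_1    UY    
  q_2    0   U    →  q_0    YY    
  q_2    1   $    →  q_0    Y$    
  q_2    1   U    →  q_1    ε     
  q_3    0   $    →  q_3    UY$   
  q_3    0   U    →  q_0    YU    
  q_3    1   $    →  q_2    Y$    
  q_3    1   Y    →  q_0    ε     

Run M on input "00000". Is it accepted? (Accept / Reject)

(q_0, 00000, $)
  read 0, top $: go to q_3, push U$ → (q_3, 0000, U$)
  read 0, top U: go to q_0, push YU → (q_0, 000, YU$)
  read 0, top Y: go to q_2, push Y → (q_2, 00, YU$)
  ε-move, top Y: go to q_1, push UY → (q_1, 00, UYU$)
  read 0, top U: go to q_0, push ε → (q_0, 0, YU$)
  read 0, top Y: go to q_2, push Y → (q_2, ε, YU$)
All input consumed; state q_2 ∈ F.

Accept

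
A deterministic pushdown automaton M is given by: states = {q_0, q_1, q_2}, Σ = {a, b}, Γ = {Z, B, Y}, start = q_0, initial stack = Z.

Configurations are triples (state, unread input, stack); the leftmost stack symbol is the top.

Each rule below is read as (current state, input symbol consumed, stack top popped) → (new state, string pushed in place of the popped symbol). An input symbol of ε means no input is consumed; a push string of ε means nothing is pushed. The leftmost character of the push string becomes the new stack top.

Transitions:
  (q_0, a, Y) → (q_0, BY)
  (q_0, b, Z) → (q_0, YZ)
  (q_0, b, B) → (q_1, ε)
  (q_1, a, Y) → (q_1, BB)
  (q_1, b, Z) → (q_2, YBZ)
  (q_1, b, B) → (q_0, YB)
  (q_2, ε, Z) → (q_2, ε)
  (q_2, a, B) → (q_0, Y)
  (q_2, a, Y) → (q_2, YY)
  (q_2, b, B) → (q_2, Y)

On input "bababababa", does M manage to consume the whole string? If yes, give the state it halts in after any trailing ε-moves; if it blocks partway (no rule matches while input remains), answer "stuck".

q_0

(q_0, bababababa, Z)
  read b, top Z: go to q_0, push YZ → (q_0, ababababa, YZ)
  read a, top Y: go to q_0, push BY → (q_0, babababa, BYZ)
  read b, top B: go to q_1, push ε → (q_1, abababa, YZ)
  read a, top Y: go to q_1, push BB → (q_1, bababa, BBZ)
  read b, top B: go to q_0, push YB → (q_0, ababa, YBBZ)
  read a, top Y: go to q_0, push BY → (q_0, baba, BYBBZ)
  read b, top B: go to q_1, push ε → (q_1, aba, YBBZ)
  read a, top Y: go to q_1, push BB → (q_1, ba, BBBBZ)
  read b, top B: go to q_0, push YB → (q_0, a, YBBBBZ)
  read a, top Y: go to q_0, push BY → (q_0, ε, BYBBBBZ)
All input consumed; M is in state q_0.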